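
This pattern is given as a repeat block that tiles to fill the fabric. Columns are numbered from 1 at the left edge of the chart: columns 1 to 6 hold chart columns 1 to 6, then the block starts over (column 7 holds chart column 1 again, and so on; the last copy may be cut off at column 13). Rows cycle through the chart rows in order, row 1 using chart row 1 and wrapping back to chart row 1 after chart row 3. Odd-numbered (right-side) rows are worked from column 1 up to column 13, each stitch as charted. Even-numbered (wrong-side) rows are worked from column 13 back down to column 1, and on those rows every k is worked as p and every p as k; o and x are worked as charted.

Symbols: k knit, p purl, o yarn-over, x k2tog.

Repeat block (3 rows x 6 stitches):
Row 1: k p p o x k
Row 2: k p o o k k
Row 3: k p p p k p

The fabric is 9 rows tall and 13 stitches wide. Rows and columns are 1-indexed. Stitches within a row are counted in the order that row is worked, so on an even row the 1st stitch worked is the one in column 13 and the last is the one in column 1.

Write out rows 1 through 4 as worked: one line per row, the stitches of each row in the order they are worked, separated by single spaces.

Result:
k p p o x k k p p o x k k
p p p o o k p p p o o k p
k p p p k p k p p p k p k
p p x o k k p p x o k k p

Derivation:
Row 1: chart row 1, RS - tile across columns 1-13 and work as-is.
Row 2: chart row 2, WS - tiled (columns 1-13): k p o o k k k p o o k k k; work from column 13 back to 1 with k<->p swapped.
Row 3: chart row 3, RS - tile across columns 1-13 and work as-is.
Row 4: chart row 1, WS - tiled (columns 1-13): k p p o x k k p p o x k k; work from column 13 back to 1 with k<->p swapped.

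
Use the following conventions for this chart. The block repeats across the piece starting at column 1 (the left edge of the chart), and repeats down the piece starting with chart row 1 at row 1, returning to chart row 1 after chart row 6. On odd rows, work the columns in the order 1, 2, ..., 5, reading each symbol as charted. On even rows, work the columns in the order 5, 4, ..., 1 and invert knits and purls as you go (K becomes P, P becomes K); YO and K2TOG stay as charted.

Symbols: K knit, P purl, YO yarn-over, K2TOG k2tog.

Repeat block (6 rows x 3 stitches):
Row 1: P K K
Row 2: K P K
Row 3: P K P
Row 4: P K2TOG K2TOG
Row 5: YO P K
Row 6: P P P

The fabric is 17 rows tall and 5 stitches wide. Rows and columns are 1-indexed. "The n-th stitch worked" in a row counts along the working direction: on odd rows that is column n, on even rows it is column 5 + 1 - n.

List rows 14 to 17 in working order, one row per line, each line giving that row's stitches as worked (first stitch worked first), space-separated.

Rows as worked:
K P P K P
P K P P K
K2TOG K K2TOG K2TOG K
YO P K YO P

Derivation:
Row 14: chart row 2, WS - tiled (columns 1-5): K P K K P; work from column 5 back to 1 with K<->P swapped.
Row 15: chart row 3, RS - tile across columns 1-5 and work as-is.
Row 16: chart row 4, WS - tiled (columns 1-5): P K2TOG K2TOG P K2TOG; work from column 5 back to 1 with K<->P swapped.
Row 17: chart row 5, RS - tile across columns 1-5 and work as-is.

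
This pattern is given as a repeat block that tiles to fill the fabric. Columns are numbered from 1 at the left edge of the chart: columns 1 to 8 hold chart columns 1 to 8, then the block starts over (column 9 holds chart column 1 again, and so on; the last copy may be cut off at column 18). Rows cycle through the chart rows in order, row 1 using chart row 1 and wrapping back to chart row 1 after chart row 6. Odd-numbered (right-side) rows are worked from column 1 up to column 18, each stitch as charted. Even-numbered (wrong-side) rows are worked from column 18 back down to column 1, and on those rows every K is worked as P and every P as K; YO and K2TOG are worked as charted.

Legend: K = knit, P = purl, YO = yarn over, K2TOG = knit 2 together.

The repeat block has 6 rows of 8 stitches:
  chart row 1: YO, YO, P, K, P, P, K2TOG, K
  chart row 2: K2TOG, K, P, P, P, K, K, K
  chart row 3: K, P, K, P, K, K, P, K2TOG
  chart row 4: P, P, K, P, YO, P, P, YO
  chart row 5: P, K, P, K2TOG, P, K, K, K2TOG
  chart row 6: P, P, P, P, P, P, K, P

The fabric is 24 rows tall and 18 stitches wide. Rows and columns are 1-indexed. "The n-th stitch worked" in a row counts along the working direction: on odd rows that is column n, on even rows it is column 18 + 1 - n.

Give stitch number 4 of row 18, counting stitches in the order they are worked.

Result:
P

Derivation:
Row 18: (18-1) mod 6 = 5, so use chart row 6. Even row -> WS.
Chart row 6 tiled across columns 1-18: P P P P P P K P P P P P P P K P P P
WS row: flip the tiled sequence (start at column 18) and apply K<->P; YO and K2TOG stay.
Row 18 as worked: K K K P K K K K K K K P K K K K K K
Counting 4 along the worked row gives P.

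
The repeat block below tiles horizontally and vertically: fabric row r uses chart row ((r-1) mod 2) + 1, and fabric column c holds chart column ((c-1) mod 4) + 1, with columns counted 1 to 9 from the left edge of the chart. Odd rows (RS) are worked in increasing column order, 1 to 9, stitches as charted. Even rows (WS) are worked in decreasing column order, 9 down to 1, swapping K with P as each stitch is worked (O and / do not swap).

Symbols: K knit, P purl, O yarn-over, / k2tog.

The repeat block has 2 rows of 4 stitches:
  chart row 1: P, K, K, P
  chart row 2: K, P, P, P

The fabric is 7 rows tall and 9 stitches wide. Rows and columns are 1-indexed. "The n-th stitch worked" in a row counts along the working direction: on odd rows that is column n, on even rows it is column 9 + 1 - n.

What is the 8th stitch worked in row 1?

Row 1 uses chart row ((1-1) mod 2)+1 = 1. Row 1 is odd, so RS.
Chart row 1 tiled across columns 1-9: P K K P P K K P P
Right side: take the tiled row as-is (worked left to right from column 1).
The 8th stitch worked is P.

Stitch:
P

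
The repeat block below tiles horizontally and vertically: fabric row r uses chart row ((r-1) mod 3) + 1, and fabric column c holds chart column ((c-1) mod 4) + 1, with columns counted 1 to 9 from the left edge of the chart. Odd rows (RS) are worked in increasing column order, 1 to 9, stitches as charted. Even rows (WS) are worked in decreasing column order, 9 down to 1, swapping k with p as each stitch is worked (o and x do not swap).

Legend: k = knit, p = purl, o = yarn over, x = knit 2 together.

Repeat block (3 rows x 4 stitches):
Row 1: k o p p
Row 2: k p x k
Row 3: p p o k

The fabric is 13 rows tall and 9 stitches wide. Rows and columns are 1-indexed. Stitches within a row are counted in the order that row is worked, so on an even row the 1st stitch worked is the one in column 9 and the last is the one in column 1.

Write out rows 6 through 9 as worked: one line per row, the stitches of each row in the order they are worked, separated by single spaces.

Row 6: chart row 3, WS - tiled (columns 1-9): p p o k p p o k p; work from column 9 back to 1 with k<->p swapped.
Row 7: chart row 1, RS - tile across columns 1-9 and work as-is.
Row 8: chart row 2, WS - tiled (columns 1-9): k p x k k p x k k; work from column 9 back to 1 with k<->p swapped.
Row 9: chart row 3, RS - tile across columns 1-9 and work as-is.

== ROWS AS WORKED ==
k p o k k p o k k
k o p p k o p p k
p p x k p p x k p
p p o k p p o k p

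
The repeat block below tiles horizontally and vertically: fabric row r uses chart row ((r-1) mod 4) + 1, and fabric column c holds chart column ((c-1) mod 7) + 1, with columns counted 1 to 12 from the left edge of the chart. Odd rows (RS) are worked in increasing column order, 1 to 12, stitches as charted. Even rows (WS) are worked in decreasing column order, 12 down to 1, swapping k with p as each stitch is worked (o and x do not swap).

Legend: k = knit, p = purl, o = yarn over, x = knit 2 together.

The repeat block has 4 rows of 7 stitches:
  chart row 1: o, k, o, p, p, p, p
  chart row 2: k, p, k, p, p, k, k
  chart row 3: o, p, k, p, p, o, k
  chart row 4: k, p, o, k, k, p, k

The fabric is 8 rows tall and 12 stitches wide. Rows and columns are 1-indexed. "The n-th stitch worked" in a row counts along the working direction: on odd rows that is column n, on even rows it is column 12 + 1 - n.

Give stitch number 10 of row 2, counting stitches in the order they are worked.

== STITCH ==
p

Derivation:
Row 2 uses chart row ((2-1) mod 4)+1 = 2. Row 2 is even, so WS.
Chart row 2 tiled across columns 1-12: k p k p p k k k p k p p
Wrong side: read the tiled row from column 12 down to 1 and exchange k with p (leave o, x).
Row 2 as worked: k k p k p p p k k p k p
Stitch 10 in working order -> p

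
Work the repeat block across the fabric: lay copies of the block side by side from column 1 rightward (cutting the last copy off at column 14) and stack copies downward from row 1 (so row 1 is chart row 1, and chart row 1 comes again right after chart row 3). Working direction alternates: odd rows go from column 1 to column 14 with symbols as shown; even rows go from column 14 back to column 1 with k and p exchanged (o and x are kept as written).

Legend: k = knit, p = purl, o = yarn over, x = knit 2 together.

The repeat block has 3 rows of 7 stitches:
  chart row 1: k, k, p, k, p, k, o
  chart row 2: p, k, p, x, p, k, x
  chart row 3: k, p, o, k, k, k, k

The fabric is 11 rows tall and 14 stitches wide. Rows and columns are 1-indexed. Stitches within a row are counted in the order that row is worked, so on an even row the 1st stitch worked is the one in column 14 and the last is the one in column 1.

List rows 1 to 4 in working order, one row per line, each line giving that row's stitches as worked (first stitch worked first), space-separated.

Row 1: chart row 1, RS - tile across columns 1-14 and work as-is.
Row 2: chart row 2, WS - tiled (columns 1-14): p k p x p k x p k p x p k x; work from column 14 back to 1 with k<->p swapped.
Row 3: chart row 3, RS - tile across columns 1-14 and work as-is.
Row 4: chart row 1, WS - tiled (columns 1-14): k k p k p k o k k p k p k o; work from column 14 back to 1 with k<->p swapped.

Result:
k k p k p k o k k p k p k o
x p k x k p k x p k x k p k
k p o k k k k k p o k k k k
o p k p k p p o p k p k p p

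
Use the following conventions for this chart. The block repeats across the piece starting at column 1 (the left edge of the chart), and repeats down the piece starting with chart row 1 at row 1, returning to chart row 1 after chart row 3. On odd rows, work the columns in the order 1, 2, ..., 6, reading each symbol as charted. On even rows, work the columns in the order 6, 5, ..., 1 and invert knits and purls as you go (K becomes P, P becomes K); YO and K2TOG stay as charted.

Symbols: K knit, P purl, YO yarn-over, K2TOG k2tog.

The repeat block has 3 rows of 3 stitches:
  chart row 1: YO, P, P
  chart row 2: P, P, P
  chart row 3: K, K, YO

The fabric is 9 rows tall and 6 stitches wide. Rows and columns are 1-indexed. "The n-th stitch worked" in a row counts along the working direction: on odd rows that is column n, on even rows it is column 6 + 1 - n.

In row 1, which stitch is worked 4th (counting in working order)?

Stitch:
YO

Derivation:
Row 1: (1-1) mod 3 = 0, so use chart row 1. Odd row -> RS.
Chart row 1 tiled across columns 1-6: YO P P YO P P
RS: work column 1 to column 6, symbols as charted — the tiled row is the row as worked.
The 4th stitch worked is YO.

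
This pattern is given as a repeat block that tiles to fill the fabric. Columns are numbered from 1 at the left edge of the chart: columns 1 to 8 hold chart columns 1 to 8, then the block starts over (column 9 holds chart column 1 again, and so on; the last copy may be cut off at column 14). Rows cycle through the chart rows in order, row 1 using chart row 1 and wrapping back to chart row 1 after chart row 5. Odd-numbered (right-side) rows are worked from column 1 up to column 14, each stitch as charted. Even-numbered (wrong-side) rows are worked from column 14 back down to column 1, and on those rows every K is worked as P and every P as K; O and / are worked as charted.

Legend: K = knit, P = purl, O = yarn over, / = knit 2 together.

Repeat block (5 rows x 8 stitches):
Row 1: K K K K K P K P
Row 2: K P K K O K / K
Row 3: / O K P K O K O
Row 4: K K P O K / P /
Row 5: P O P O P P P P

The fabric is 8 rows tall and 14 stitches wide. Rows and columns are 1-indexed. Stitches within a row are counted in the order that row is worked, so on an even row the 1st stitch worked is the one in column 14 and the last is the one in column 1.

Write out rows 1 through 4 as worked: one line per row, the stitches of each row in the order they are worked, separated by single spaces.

Result:
K K K K K P K P K K K K K P
P O P P K P P / P O P P K P
/ O K P K O K O / O K P K O
/ P O K P P / K / P O K P P

Derivation:
Row 1: chart row 1, RS - tile across columns 1-14 and work as-is.
Row 2: chart row 2, WS - tiled (columns 1-14): K P K K O K / K K P K K O K; work from column 14 back to 1 with K<->P swapped.
Row 3: chart row 3, RS - tile across columns 1-14 and work as-is.
Row 4: chart row 4, WS - tiled (columns 1-14): K K P O K / P / K K P O K /; work from column 14 back to 1 with K<->P swapped.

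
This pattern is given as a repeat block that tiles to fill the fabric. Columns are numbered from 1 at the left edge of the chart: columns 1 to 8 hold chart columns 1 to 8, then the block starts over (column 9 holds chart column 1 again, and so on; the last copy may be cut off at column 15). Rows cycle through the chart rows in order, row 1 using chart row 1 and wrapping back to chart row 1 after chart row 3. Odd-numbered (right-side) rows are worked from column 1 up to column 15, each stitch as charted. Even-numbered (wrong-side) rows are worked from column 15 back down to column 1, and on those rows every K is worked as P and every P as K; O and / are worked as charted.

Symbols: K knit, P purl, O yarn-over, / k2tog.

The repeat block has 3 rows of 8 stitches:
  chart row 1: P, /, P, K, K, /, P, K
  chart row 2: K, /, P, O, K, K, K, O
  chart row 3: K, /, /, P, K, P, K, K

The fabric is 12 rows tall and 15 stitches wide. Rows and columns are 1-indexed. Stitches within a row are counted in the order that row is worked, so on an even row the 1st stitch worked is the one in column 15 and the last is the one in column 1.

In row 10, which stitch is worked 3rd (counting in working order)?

Result:
P

Derivation:
For row 10: chart row = ((10-1) mod 3) + 1 = 1; this is a WS (even) row.
Chart row 1 tiled across columns 1-15: P / P K K / P K P / P K K / P
Wrong side: read the tiled row from column 15 down to 1 and exchange K with P (leave O, /).
Row 10 as worked: K / P P K / K P K / P P K / K
The 3rd stitch worked is P.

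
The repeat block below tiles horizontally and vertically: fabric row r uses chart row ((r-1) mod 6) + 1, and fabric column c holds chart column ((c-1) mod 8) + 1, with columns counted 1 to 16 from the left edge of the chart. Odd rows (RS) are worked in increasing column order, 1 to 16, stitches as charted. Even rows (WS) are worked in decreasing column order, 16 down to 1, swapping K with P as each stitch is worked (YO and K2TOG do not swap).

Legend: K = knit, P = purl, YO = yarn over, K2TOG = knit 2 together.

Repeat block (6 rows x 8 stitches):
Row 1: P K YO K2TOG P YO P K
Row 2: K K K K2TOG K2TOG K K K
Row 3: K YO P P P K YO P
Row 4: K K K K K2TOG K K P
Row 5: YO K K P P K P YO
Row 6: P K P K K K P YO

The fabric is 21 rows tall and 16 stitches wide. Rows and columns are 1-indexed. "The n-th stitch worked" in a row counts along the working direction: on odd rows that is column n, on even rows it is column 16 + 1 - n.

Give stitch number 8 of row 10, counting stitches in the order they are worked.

Row 10: (10-1) mod 6 = 3, so use chart row 4. Even row -> WS.
Chart row 4 tiled across columns 1-16: K K K K K2TOG K K P K K K K K2TOG K K P
WS: work from column 16 back to column 1 (reverse the tiled row), swapping K<->P (YO and K2TOG unchanged).
Row 10 as worked: K P P K2TOG P P P P K P P K2TOG P P P P
Counting 8 along the worked row gives P.

Result:
P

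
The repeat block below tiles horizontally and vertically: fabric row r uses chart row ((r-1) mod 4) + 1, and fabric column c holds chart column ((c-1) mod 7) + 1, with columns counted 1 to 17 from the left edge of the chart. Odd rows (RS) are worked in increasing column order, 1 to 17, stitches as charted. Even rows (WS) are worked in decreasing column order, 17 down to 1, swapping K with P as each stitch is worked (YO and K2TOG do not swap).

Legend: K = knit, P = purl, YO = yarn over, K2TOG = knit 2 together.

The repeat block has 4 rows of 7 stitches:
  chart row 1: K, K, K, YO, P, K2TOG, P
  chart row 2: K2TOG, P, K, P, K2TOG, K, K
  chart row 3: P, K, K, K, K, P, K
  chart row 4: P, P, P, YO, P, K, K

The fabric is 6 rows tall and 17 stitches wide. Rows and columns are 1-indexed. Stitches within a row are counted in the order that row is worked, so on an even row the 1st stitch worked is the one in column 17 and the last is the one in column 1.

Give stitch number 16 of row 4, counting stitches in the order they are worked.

Row 4: (4-1) mod 4 = 3, so use chart row 4. Even row -> WS.
Chart row 4 tiled across columns 1-17: P P P YO P K K P P P YO P K K P P P
WS row: flip the tiled sequence (start at column 17) and apply K<->P; YO and K2TOG stay.
Row 4 as worked: K K K P P K YO K K K P P K YO K K K
Counting 16 along the worked row gives K.

Result:
K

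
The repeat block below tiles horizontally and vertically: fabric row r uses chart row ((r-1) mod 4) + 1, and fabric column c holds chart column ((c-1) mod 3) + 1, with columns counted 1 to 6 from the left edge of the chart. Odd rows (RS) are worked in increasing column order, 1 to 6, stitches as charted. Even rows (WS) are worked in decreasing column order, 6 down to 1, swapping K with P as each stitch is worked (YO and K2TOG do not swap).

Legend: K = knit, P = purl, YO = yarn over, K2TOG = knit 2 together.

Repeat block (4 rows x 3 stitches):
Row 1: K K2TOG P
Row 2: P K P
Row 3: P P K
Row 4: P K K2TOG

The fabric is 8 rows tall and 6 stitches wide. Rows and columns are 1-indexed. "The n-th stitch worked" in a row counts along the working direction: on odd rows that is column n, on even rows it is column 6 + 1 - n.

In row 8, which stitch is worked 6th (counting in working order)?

Result:
K

Derivation:
Row 8 uses chart row ((8-1) mod 4)+1 = 4. Row 8 is even, so WS.
Chart row 4 tiled across columns 1-6: P K K2TOG P K K2TOG
WS: work from column 6 back to column 1 (reverse the tiled row), swapping K<->P (YO and K2TOG unchanged).
Row 8 as worked: K2TOG P K K2TOG P K
Stitch 6 in working order -> K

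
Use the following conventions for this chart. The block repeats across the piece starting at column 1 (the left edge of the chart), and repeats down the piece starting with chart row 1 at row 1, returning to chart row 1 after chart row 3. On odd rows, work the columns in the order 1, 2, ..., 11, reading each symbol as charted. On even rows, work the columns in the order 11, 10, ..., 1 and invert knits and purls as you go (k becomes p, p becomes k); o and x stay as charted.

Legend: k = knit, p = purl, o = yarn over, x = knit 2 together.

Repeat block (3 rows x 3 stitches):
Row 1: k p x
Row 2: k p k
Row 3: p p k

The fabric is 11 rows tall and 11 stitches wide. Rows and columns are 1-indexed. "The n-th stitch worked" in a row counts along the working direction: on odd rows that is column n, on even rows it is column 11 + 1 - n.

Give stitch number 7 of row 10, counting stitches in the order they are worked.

== STITCH ==
k

Derivation:
For row 10: chart row = ((10-1) mod 3) + 1 = 1; this is a WS (even) row.
Chart row 1 tiled across columns 1-11: k p x k p x k p x k p
Wrong side: read the tiled row from column 11 down to 1 and exchange k with p (leave o, x).
Row 10 as worked: k p x k p x k p x k p
Counting 7 along the worked row gives k.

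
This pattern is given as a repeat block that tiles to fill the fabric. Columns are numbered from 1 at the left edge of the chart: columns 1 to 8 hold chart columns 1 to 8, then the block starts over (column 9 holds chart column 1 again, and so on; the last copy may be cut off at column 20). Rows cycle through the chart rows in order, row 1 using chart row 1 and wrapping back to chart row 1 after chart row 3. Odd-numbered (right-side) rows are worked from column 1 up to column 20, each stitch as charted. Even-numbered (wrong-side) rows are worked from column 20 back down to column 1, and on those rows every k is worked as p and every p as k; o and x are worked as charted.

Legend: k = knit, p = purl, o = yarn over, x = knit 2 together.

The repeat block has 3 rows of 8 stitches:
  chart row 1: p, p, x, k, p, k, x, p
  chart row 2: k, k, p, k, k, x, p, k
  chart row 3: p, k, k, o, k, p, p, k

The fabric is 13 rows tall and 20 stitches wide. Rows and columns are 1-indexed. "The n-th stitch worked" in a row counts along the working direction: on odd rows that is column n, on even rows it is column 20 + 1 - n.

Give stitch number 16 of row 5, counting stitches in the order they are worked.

Result:
k

Derivation:
Row 5: (5-1) mod 3 = 1, so use chart row 2. Odd row -> RS.
Chart row 2 tiled across columns 1-20: k k p k k x p k k k p k k x p k k k p k
Right side: take the tiled row as-is (worked left to right from column 1).
Counting 16 along the worked row gives k.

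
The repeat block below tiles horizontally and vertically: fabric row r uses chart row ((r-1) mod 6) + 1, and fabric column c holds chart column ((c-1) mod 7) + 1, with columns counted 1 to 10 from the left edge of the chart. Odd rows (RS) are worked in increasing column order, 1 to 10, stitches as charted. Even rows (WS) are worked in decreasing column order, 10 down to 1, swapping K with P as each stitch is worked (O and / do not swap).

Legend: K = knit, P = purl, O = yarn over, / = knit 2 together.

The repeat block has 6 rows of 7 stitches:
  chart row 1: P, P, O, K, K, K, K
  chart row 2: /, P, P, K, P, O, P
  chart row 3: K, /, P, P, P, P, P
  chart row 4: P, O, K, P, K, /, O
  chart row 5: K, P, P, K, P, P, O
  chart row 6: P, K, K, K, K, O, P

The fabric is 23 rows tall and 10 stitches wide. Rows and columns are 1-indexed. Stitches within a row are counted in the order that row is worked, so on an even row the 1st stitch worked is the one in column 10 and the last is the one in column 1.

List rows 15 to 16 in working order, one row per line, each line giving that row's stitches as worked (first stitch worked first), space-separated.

Rows as worked:
K / P P P P P K / P
P O K O / P K P O K

Derivation:
Row 15: chart row 3, RS - tile across columns 1-10 and work as-is.
Row 16: chart row 4, WS - tiled (columns 1-10): P O K P K / O P O K; work from column 10 back to 1 with K<->P swapped.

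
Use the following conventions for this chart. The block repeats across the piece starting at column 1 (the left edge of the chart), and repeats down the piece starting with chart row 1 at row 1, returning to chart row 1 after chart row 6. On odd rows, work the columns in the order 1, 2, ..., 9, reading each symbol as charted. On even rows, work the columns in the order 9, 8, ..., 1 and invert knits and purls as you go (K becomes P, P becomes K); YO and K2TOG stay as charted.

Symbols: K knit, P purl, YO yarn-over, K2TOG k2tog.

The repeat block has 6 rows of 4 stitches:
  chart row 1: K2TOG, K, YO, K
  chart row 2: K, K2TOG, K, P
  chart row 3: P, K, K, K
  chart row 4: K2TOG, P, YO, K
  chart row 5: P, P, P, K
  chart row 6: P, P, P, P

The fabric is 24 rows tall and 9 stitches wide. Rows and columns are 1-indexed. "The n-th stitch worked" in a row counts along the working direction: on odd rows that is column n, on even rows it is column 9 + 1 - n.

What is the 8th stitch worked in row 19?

Row 19 uses chart row ((19-1) mod 6)+1 = 1. Row 19 is odd, so RS.
Chart row 1 tiled across columns 1-9: K2TOG K YO K K2TOG K YO K K2TOG
RS: work column 1 to column 9, symbols as charted — the tiled row is the row as worked.
Stitch 8 in working order -> K

== STITCH ==
K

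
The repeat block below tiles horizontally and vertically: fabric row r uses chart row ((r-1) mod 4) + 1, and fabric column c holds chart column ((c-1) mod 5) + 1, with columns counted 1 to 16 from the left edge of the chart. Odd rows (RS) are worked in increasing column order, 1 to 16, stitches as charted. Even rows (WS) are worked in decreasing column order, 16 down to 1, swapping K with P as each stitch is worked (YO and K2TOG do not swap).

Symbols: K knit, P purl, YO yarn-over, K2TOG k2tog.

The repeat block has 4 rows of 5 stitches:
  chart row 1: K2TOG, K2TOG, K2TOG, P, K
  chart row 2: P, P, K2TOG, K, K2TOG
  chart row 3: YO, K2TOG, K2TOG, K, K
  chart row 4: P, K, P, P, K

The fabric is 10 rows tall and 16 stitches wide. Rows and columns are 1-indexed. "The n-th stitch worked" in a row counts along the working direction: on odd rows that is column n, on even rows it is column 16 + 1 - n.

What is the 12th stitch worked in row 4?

Result:
P

Derivation:
Row 4 uses chart row ((4-1) mod 4)+1 = 4. Row 4 is even, so WS.
Chart row 4 tiled across columns 1-16: P K P P K P K P P K P K P P K P
WS row: flip the tiled sequence (start at column 16) and apply K<->P; YO and K2TOG stay.
Row 4 as worked: K P K K P K P K K P K P K K P K
Stitch 12 in working order -> P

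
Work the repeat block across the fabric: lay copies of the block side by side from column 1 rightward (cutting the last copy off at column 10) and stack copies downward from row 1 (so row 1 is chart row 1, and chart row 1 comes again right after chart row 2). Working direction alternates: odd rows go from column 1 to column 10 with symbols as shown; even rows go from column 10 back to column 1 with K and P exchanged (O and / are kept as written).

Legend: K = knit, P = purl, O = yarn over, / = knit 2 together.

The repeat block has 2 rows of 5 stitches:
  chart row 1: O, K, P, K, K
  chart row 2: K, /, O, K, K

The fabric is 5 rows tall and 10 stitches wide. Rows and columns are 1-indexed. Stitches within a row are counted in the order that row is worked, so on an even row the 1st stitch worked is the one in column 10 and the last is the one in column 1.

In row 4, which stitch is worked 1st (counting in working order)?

Stitch:
P

Derivation:
Row 4: (4-1) mod 2 = 1, so use chart row 2. Even row -> WS.
Chart row 2 tiled across columns 1-10: K / O K K K / O K K
WS: work from column 10 back to column 1 (reverse the tiled row), swapping K<->P (O and / unchanged).
Row 4 as worked: P P O / P P P O / P
Stitch 1 in working order -> P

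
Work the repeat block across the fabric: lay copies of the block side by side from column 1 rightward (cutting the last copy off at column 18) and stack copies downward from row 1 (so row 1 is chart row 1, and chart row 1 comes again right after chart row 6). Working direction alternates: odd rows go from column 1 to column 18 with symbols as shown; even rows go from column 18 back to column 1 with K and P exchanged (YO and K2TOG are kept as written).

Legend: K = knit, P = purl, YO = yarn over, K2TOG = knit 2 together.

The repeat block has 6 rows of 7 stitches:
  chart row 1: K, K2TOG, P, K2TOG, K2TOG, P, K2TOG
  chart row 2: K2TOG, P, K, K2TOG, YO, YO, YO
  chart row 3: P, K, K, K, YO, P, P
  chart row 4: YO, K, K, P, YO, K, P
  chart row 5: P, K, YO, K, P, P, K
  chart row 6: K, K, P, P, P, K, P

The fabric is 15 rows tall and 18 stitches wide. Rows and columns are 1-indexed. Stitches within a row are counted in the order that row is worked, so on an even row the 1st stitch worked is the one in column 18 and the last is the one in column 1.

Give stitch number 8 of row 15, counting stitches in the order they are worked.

== STITCH ==
P

Derivation:
For row 15: chart row = ((15-1) mod 6) + 1 = 3; this is a RS (odd) row.
Chart row 3 tiled across columns 1-18: P K K K YO P P P K K K YO P P P K K K
RS row: no reversal, no swap; stitch n worked = column n.
The 8th stitch worked is P.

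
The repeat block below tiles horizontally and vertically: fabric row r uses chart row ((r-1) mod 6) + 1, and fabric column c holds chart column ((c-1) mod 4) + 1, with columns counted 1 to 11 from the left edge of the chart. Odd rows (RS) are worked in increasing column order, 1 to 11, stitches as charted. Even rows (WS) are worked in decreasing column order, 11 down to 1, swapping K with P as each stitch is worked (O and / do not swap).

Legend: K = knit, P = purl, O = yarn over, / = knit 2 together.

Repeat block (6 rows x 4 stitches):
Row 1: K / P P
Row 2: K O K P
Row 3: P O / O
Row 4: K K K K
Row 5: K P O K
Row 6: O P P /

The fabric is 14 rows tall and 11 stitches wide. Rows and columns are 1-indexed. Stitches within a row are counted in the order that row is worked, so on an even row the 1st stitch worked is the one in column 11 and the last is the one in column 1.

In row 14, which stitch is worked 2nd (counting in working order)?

Stitch:
O

Derivation:
Row 14 uses chart row ((14-1) mod 6)+1 = 2. Row 14 is even, so WS.
Chart row 2 tiled across columns 1-11: K O K P K O K P K O K
WS row: flip the tiled sequence (start at column 11) and apply K<->P; O and / stay.
Row 14 as worked: P O P K P O P K P O P
Stitch 2 in working order -> O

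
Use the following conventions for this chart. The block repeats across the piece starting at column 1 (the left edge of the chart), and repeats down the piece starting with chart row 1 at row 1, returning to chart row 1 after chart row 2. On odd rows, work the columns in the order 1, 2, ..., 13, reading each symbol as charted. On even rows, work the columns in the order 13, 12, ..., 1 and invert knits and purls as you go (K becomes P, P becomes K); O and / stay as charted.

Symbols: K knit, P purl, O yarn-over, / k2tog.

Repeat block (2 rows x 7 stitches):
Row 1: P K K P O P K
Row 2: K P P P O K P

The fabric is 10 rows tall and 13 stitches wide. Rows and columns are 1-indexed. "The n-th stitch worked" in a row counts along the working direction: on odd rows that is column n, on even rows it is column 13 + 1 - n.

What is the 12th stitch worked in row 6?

== STITCH ==
K

Derivation:
Row 6: (6-1) mod 2 = 1, so use chart row 2. Even row -> WS.
Chart row 2 tiled across columns 1-13: K P P P O K P K P P P O K
Wrong side: read the tiled row from column 13 down to 1 and exchange K with P (leave O, /).
Row 6 as worked: P O K K K P K P O K K K P
Stitch 12 in working order -> K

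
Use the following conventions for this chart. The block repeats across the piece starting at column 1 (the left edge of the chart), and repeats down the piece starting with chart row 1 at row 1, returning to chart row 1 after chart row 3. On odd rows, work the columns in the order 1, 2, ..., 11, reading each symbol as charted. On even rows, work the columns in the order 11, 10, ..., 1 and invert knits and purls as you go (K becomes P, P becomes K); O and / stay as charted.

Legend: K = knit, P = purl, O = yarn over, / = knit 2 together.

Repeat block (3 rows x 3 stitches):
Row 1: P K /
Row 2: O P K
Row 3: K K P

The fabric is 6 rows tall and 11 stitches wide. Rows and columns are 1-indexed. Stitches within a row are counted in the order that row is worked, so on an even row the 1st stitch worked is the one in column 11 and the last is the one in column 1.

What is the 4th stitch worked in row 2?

Result:
K

Derivation:
For row 2: chart row = ((2-1) mod 3) + 1 = 2; this is a WS (even) row.
Chart row 2 tiled across columns 1-11: O P K O P K O P K O P
WS row: flip the tiled sequence (start at column 11) and apply K<->P; O and / stay.
Row 2 as worked: K O P K O P K O P K O
Stitch 4 in working order -> K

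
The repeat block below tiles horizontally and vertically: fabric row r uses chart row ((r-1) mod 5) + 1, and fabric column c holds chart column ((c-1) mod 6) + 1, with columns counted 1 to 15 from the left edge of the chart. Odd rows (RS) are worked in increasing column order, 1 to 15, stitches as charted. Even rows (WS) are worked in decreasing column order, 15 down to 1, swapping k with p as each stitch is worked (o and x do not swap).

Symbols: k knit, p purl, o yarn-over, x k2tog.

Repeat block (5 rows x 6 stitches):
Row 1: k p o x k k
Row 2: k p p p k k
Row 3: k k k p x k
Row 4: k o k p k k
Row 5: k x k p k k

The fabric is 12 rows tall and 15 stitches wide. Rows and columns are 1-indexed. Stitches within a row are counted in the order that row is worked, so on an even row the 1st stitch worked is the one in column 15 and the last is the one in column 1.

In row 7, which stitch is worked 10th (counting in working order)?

Result:
p

Derivation:
Row 7 uses chart row ((7-1) mod 5)+1 = 2. Row 7 is odd, so RS.
Chart row 2 tiled across columns 1-15: k p p p k k k p p p k k k p p
RS row: no reversal, no swap; stitch n worked = column n.
The 10th stitch worked is p.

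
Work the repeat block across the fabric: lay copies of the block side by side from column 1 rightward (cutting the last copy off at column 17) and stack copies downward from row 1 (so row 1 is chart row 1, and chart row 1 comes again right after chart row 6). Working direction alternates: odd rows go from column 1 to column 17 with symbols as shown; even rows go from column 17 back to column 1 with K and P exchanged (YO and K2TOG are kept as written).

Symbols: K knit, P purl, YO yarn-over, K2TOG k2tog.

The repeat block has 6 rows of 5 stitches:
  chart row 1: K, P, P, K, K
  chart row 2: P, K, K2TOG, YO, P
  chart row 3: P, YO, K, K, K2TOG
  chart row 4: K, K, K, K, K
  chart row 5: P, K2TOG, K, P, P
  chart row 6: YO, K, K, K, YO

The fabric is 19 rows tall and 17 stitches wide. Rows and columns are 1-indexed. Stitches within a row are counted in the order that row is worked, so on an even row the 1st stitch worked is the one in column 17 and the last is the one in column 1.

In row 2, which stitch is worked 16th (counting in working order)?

For row 2: chart row = ((2-1) mod 6) + 1 = 2; this is a WS (even) row.
Chart row 2 tiled across columns 1-17: P K K2TOG YO P P K K2TOG YO P P K K2TOG YO P P K
Wrong side: read the tiled row from column 17 down to 1 and exchange K with P (leave YO, K2TOG).
Row 2 as worked: P K K YO K2TOG P K K YO K2TOG P K K YO K2TOG P K
Counting 16 along the worked row gives P.

Result:
P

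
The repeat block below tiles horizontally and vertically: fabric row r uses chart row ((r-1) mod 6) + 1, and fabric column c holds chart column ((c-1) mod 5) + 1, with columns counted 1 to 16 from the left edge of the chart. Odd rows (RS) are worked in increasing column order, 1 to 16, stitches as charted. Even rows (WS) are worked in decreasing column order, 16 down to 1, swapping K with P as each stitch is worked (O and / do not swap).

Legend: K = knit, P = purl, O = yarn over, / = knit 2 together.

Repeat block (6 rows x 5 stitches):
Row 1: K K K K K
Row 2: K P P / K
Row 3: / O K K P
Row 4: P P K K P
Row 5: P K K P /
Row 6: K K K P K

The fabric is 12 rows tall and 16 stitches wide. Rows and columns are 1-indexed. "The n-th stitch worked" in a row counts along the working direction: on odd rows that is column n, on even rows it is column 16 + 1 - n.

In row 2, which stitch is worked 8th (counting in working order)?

Result:
/

Derivation:
For row 2: chart row = ((2-1) mod 6) + 1 = 2; this is a WS (even) row.
Chart row 2 tiled across columns 1-16: K P P / K K P P / K K P P / K K
Wrong side: read the tiled row from column 16 down to 1 and exchange K with P (leave O, /).
Row 2 as worked: P P / K K P P / K K P P / K K P
Counting 8 along the worked row gives /.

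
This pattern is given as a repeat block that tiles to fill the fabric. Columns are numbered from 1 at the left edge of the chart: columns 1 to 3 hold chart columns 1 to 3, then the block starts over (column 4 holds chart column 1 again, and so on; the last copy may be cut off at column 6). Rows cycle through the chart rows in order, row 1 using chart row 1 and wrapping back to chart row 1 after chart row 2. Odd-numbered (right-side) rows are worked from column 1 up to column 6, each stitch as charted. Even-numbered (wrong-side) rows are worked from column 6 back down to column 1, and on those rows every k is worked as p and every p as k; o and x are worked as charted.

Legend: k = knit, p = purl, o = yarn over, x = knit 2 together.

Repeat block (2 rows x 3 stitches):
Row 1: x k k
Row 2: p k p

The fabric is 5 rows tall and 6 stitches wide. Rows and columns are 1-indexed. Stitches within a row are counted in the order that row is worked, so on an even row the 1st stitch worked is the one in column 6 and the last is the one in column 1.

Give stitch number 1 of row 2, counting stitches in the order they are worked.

Row 2: (2-1) mod 2 = 1, so use chart row 2. Even row -> WS.
Chart row 2 tiled across columns 1-6: p k p p k p
WS row: flip the tiled sequence (start at column 6) and apply k<->p; o and x stay.
Row 2 as worked: k p k k p k
The 1st stitch worked is k.

== STITCH ==
k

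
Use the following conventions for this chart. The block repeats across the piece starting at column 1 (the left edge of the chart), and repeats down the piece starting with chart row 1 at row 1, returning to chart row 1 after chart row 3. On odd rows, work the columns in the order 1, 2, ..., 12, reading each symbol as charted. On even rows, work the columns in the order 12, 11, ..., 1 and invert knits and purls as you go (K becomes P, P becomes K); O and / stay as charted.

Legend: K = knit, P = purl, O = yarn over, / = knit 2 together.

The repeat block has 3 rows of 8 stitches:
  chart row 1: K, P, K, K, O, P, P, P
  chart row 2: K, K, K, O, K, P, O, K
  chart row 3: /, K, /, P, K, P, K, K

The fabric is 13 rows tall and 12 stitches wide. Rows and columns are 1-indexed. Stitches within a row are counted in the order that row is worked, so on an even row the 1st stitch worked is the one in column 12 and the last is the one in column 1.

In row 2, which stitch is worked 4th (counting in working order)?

Row 2: (2-1) mod 3 = 1, so use chart row 2. Even row -> WS.
Chart row 2 tiled across columns 1-12: K K K O K P O K K K K O
WS: work from column 12 back to column 1 (reverse the tiled row), swapping K<->P (O and / unchanged).
Row 2 as worked: O P P P P O K P O P P P
Stitch 4 in working order -> P

== STITCH ==
P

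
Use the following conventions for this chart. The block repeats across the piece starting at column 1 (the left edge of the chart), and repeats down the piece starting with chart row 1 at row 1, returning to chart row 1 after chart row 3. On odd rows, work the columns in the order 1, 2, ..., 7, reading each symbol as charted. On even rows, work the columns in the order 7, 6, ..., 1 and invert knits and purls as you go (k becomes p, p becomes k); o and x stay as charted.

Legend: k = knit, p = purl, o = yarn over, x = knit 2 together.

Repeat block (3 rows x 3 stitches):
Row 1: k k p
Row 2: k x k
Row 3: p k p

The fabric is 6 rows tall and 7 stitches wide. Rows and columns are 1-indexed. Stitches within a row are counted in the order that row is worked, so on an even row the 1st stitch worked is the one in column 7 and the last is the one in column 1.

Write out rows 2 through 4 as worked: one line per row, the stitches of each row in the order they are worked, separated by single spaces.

Rows as worked:
p p x p p x p
p k p p k p p
p k p p k p p

Derivation:
Row 2: chart row 2, WS - tiled (columns 1-7): k x k k x k k; work from column 7 back to 1 with k<->p swapped.
Row 3: chart row 3, RS - tile across columns 1-7 and work as-is.
Row 4: chart row 1, WS - tiled (columns 1-7): k k p k k p k; work from column 7 back to 1 with k<->p swapped.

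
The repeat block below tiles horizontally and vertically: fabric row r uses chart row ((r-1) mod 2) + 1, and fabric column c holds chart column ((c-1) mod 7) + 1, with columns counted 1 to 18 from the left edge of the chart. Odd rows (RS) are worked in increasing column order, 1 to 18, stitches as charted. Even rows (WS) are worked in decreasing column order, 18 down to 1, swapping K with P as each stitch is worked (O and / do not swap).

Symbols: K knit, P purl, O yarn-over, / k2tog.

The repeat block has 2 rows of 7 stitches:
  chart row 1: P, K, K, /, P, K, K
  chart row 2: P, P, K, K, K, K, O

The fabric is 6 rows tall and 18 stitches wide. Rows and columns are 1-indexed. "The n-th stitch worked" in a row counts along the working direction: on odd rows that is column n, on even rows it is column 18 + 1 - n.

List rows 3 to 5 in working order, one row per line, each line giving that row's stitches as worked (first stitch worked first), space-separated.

Rows as worked:
P K K / P K K P K K / P K K P K K /
P P K K O P P P P K K O P P P P K K
P K K / P K K P K K / P K K P K K /

Derivation:
Row 3: chart row 1, RS - tile across columns 1-18 and work as-is.
Row 4: chart row 2, WS - tiled (columns 1-18): P P K K K K O P P K K K K O P P K K; work from column 18 back to 1 with K<->P swapped.
Row 5: chart row 1, RS - tile across columns 1-18 and work as-is.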